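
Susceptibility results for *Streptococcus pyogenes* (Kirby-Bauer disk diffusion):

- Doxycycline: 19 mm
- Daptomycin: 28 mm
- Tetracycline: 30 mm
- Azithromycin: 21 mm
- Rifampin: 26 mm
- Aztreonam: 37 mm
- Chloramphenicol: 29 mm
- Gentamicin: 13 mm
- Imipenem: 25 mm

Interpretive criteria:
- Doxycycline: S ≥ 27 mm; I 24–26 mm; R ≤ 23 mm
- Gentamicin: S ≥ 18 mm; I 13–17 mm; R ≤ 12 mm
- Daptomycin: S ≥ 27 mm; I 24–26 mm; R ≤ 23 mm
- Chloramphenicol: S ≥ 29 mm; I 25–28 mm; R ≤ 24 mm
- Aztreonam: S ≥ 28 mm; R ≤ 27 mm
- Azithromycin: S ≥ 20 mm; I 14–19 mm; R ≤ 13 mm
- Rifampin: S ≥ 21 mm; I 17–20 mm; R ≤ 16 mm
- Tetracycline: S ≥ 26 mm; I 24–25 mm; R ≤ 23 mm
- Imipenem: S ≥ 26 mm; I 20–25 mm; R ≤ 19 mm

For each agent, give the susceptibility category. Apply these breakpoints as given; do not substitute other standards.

Doxycycline (19 mm) ≤ 23 mm — Resistant
Daptomycin 28 mm: ≥ 27 mm ⇒ Susceptible
Tetracycline: 30 mm is ≥ 26 mm — S
Azithromycin: 21 mm is ≥ 20 mm — susceptible
Rifampin (26 mm) ≥ 21 mm ⇒ susceptible
Aztreonam (37 mm) ≥ 28 mm → Susceptible
Chloramphenicol (29 mm) ≥ 29 mm ⇒ S
Gentamicin (13 mm) in 13–17 mm ⇒ Intermediate
Imipenem 25 mm: in 20–25 mm → intermediate

R, S, S, S, S, S, S, I, I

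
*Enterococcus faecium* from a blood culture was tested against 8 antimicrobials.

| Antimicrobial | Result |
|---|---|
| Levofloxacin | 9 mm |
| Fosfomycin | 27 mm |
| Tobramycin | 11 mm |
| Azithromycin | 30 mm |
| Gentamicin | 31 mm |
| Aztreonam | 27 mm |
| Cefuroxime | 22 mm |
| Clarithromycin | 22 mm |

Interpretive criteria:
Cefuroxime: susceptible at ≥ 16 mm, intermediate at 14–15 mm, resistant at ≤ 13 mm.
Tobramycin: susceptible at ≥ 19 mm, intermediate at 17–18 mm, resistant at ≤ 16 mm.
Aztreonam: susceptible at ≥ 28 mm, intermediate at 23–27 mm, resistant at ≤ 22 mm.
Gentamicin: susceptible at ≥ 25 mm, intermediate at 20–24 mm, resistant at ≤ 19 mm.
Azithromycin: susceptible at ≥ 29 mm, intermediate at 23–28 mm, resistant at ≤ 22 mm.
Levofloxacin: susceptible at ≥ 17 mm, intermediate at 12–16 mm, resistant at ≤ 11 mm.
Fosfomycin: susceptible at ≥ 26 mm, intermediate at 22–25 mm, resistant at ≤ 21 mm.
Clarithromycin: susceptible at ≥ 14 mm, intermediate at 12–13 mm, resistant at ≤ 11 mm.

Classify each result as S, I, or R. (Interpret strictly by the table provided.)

Levofloxacin: 9 mm is ≤ 11 mm ⇒ resistant
Fosfomycin (27 mm) ≥ 26 mm ⇒ Susceptible
Tobramycin 11 mm: ≤ 16 mm → Resistant
Azithromycin: 30 mm is ≥ 29 mm ⇒ susceptible
Gentamicin 31 mm: ≥ 25 mm — Susceptible
Aztreonam: 27 mm is in 23–27 mm ⇒ Intermediate
Cefuroxime (22 mm) ≥ 16 mm — S
Clarithromycin 22 mm: ≥ 14 mm → susceptible

R, S, R, S, S, I, S, S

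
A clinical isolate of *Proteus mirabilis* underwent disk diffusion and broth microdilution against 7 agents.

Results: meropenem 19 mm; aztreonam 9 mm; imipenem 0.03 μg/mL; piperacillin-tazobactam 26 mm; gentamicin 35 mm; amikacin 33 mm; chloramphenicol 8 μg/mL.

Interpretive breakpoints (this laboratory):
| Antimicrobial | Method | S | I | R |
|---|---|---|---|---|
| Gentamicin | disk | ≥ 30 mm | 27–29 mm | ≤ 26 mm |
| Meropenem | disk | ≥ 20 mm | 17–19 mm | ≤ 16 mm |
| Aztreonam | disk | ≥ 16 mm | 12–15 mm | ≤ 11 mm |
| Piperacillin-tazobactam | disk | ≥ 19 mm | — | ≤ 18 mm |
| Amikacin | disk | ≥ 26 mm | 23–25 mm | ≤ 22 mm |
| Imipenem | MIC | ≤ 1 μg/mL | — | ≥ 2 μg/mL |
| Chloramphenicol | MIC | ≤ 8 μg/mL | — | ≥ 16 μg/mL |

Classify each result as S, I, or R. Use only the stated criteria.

I, R, S, S, S, S, S

Meropenem: 19 mm is in 17–19 mm ⇒ Intermediate
Aztreonam: 9 mm is ≤ 11 mm → Resistant
Imipenem 0.03 μg/mL: ≤ 1 μg/mL — Susceptible
Piperacillin-tazobactam: 26 mm is ≥ 19 mm ⇒ S
Gentamicin 35 mm: ≥ 30 mm ⇒ susceptible
Amikacin 33 mm: ≥ 26 mm ⇒ S
Chloramphenicol 8 μg/mL: ≤ 8 μg/mL — susceptible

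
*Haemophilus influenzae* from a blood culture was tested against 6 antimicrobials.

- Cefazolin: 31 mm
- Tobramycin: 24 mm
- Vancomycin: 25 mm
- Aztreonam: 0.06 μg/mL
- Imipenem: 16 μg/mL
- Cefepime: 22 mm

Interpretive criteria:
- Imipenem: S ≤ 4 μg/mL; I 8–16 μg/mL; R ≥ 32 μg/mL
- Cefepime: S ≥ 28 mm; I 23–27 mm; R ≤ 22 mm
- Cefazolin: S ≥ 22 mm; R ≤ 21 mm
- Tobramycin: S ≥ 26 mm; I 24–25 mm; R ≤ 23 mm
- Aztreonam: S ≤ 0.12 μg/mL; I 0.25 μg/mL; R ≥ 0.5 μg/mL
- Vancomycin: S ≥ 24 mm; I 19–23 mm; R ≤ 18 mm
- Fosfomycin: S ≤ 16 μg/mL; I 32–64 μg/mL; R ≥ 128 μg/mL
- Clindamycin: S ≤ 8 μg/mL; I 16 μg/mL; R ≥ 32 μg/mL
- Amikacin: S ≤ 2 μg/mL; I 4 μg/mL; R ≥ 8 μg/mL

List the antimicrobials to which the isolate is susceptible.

cefazolin, vancomycin, aztreonam

Cefazolin: 31 mm is ≥ 22 mm → Susceptible
Tobramycin 24 mm: in 24–25 mm → I
Vancomycin 25 mm: ≥ 24 mm ⇒ susceptible
Aztreonam 0.06 μg/mL: ≤ 0.12 μg/mL — S
Imipenem: 16 μg/mL is in 8–16 μg/mL ⇒ Intermediate
Cefepime: 22 mm is ≤ 22 mm ⇒ R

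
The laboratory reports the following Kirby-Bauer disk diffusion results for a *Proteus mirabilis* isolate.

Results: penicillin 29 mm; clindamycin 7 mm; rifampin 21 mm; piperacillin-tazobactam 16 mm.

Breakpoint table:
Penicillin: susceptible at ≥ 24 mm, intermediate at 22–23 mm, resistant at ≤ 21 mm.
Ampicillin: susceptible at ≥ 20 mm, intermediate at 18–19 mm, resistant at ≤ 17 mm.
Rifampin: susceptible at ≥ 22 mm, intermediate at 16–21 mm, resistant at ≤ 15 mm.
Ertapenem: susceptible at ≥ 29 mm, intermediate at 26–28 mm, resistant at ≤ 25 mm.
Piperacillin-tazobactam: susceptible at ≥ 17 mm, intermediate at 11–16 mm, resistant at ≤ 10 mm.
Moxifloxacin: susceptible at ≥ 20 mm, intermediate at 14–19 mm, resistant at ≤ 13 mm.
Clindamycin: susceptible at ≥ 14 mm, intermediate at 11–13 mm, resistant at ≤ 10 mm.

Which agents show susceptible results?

Penicillin (29 mm) ≥ 24 mm → Susceptible
Clindamycin 7 mm: ≤ 10 mm — R
Rifampin 21 mm: in 16–21 mm → I
Piperacillin-tazobactam: 16 mm is in 11–16 mm → intermediate

penicillin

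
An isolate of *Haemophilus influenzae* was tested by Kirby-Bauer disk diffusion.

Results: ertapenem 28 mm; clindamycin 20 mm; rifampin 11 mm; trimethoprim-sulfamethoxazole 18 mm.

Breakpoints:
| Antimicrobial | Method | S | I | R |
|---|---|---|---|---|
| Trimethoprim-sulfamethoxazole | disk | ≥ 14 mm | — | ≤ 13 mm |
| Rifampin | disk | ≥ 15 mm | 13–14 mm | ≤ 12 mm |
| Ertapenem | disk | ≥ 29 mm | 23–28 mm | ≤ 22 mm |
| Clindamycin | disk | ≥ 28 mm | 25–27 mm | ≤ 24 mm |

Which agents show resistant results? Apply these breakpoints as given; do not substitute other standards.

clindamycin, rifampin

Ertapenem (28 mm) in 23–28 mm ⇒ I
Clindamycin: 20 mm is ≤ 24 mm — resistant
Rifampin 11 mm: ≤ 12 mm — Resistant
Trimethoprim-sulfamethoxazole (18 mm) ≥ 14 mm ⇒ Susceptible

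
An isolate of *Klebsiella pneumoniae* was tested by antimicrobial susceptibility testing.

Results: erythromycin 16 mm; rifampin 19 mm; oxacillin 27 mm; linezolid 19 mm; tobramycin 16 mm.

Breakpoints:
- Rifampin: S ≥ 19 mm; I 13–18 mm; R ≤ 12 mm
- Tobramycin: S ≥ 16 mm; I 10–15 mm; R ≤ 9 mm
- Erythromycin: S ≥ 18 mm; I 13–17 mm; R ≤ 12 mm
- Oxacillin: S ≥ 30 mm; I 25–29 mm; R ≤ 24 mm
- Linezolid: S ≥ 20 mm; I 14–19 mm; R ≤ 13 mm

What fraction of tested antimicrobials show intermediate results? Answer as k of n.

3 of 5

Erythromycin 16 mm: in 13–17 mm ⇒ I
Rifampin 19 mm: ≥ 19 mm — S
Oxacillin: 27 mm is in 25–29 mm → I
Linezolid 19 mm: in 14–19 mm → Intermediate
Tobramycin (16 mm) ≥ 16 mm ⇒ susceptible
Intermediate: 3/5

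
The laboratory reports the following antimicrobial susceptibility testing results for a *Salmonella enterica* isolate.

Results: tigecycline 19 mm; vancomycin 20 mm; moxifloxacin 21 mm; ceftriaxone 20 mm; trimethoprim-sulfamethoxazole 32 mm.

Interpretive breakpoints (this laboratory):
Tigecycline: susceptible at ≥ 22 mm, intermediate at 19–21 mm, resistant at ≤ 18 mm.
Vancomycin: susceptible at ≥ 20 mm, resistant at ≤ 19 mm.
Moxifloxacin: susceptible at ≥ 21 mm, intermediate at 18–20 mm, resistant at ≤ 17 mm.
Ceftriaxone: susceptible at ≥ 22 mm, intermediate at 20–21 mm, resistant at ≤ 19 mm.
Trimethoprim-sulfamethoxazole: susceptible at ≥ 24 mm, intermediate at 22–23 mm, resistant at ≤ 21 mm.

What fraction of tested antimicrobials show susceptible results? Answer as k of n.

Tigecycline 19 mm: in 19–21 mm → I
Vancomycin 20 mm: ≥ 20 mm — Susceptible
Moxifloxacin 21 mm: ≥ 21 mm → Susceptible
Ceftriaxone: 20 mm is in 20–21 mm — intermediate
Trimethoprim-sulfamethoxazole (32 mm) ≥ 24 mm → susceptible
Susceptible: 3/5

3 of 5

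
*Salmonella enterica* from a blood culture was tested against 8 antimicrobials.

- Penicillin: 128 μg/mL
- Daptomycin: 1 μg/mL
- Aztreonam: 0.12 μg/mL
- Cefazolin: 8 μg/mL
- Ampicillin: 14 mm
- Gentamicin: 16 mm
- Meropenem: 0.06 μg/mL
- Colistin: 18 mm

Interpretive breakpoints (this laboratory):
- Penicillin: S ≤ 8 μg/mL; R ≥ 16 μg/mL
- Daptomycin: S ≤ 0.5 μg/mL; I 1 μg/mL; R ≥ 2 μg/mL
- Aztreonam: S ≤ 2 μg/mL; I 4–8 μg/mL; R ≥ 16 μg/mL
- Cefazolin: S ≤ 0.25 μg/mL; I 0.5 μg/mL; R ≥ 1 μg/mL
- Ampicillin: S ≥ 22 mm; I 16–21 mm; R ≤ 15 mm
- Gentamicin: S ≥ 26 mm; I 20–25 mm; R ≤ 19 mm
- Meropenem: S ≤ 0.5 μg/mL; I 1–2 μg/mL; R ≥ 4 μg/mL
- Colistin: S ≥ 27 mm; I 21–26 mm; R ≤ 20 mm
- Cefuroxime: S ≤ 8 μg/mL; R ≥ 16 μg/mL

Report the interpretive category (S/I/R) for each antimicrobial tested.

Penicillin 128 μg/mL: ≥ 16 μg/mL — Resistant
Daptomycin: 1 μg/mL is = 1 μg/mL → intermediate
Aztreonam: 0.12 μg/mL is ≤ 2 μg/mL ⇒ S
Cefazolin 8 μg/mL: ≥ 1 μg/mL — resistant
Ampicillin: 14 mm is ≤ 15 mm — R
Gentamicin (16 mm) ≤ 19 mm → Resistant
Meropenem 0.06 μg/mL: ≤ 0.5 μg/mL ⇒ Susceptible
Colistin: 18 mm is ≤ 20 mm → Resistant

R, I, S, R, R, R, S, R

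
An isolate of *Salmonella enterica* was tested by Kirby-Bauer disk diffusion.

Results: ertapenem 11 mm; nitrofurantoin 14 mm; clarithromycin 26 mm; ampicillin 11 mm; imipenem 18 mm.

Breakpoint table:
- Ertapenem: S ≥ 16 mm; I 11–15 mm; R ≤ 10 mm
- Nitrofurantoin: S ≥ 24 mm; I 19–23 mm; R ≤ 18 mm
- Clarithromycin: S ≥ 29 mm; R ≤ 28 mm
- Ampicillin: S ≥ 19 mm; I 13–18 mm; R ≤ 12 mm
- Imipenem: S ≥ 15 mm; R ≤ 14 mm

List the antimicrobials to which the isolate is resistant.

Ertapenem 11 mm: in 11–15 mm → intermediate
Nitrofurantoin 14 mm: ≤ 18 mm → resistant
Clarithromycin (26 mm) ≤ 28 mm → resistant
Ampicillin 11 mm: ≤ 12 mm ⇒ resistant
Imipenem: 18 mm is ≥ 15 mm ⇒ susceptible

nitrofurantoin, clarithromycin, ampicillin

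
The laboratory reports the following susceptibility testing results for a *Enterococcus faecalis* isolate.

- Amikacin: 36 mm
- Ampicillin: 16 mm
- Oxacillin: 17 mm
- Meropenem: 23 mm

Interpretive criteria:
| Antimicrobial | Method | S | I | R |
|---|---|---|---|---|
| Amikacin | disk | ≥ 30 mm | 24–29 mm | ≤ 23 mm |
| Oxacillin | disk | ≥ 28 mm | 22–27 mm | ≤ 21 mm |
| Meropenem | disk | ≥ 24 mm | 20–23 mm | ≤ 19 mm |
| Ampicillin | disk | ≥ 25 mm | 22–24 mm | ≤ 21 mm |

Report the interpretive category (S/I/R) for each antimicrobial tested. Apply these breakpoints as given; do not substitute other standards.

Amikacin 36 mm: ≥ 30 mm ⇒ S
Ampicillin: 16 mm is ≤ 21 mm ⇒ Resistant
Oxacillin: 17 mm is ≤ 21 mm — resistant
Meropenem 23 mm: in 20–23 mm ⇒ I

S, R, R, I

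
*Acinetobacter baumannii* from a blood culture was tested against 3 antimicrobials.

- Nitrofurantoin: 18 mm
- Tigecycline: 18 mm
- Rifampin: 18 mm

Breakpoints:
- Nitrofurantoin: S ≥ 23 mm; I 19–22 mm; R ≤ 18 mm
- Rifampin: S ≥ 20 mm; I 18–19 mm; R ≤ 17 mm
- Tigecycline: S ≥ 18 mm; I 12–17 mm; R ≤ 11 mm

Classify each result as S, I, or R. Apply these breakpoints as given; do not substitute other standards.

Nitrofurantoin 18 mm: ≤ 18 mm → resistant
Tigecycline: 18 mm is ≥ 18 mm ⇒ susceptible
Rifampin 18 mm: in 18–19 mm ⇒ I

R, S, I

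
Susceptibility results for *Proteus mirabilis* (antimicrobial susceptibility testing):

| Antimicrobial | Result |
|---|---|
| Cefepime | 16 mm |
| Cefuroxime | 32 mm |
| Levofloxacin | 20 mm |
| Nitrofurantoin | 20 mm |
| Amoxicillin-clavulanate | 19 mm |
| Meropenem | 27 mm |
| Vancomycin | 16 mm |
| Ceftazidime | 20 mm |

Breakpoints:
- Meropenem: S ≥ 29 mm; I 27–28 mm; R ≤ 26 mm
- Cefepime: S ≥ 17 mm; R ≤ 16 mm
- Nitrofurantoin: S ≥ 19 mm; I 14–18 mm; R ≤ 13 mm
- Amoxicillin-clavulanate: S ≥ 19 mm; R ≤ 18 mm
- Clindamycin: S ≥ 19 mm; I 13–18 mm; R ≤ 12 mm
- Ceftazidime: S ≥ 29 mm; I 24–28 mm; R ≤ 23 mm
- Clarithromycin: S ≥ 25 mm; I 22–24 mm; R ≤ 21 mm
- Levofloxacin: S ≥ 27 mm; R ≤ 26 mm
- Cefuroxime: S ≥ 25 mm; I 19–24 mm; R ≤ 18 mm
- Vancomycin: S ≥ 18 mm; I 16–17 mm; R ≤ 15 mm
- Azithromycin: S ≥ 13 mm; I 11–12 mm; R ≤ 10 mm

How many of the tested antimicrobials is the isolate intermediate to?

Cefepime (16 mm) ≤ 16 mm — Resistant
Cefuroxime (32 mm) ≥ 25 mm ⇒ Susceptible
Levofloxacin: 20 mm is ≤ 26 mm → resistant
Nitrofurantoin 20 mm: ≥ 19 mm → susceptible
Amoxicillin-clavulanate: 19 mm is ≥ 19 mm ⇒ Susceptible
Meropenem: 27 mm is in 27–28 mm → Intermediate
Vancomycin (16 mm) in 16–17 mm — Intermediate
Ceftazidime: 20 mm is ≤ 23 mm ⇒ Resistant
Intermediate: 2

2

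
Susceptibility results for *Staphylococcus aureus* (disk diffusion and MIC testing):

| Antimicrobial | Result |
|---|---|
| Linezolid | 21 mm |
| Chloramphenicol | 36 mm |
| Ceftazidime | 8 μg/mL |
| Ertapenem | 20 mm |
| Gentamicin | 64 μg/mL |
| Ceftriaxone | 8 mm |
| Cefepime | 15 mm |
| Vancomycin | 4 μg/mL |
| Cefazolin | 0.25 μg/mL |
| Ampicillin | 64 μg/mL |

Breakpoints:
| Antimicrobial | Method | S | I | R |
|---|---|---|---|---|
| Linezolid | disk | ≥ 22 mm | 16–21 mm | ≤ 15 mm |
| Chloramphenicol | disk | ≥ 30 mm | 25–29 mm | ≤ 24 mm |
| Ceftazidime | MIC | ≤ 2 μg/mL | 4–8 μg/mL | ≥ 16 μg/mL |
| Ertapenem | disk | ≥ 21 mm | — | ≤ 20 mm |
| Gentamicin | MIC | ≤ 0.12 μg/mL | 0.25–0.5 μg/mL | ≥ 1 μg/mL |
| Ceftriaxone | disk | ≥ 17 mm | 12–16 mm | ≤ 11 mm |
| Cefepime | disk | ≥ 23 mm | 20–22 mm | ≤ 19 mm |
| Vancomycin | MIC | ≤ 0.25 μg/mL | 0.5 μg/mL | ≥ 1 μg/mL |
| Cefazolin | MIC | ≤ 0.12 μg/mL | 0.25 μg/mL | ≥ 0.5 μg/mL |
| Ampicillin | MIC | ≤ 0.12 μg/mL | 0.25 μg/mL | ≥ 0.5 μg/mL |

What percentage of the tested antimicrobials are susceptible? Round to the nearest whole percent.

Linezolid 21 mm: in 16–21 mm ⇒ intermediate
Chloramphenicol: 36 mm is ≥ 30 mm — S
Ceftazidime 8 μg/mL: in 4–8 μg/mL ⇒ intermediate
Ertapenem (20 mm) ≤ 20 mm → resistant
Gentamicin (64 μg/mL) ≥ 1 μg/mL — R
Ceftriaxone (8 mm) ≤ 11 mm → resistant
Cefepime 15 mm: ≤ 19 mm — resistant
Vancomycin 4 μg/mL: ≥ 1 μg/mL → resistant
Cefazolin: 0.25 μg/mL is = 0.25 μg/mL → intermediate
Ampicillin (64 μg/mL) ≥ 0.5 μg/mL ⇒ resistant
Susceptible: 1/10

10%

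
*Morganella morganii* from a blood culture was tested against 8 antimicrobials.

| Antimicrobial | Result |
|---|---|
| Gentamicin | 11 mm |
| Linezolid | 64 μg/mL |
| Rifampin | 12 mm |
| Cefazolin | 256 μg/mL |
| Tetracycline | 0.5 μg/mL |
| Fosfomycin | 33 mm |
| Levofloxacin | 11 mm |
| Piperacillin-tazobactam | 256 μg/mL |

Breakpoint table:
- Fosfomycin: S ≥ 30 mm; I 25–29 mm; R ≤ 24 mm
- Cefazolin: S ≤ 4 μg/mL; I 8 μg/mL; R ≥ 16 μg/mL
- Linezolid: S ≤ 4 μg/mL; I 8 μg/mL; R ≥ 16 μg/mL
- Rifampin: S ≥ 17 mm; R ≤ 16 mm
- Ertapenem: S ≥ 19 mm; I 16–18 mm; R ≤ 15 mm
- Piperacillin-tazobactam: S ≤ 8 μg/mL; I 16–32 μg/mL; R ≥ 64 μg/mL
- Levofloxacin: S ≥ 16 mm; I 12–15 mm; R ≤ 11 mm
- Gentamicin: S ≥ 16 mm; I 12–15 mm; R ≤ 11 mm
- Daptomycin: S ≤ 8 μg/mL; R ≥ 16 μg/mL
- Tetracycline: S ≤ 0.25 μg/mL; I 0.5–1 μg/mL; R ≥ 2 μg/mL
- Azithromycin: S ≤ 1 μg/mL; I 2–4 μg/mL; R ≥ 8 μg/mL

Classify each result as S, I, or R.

Gentamicin: 11 mm is ≤ 11 mm ⇒ resistant
Linezolid (64 μg/mL) ≥ 16 μg/mL ⇒ Resistant
Rifampin 12 mm: ≤ 16 mm → Resistant
Cefazolin 256 μg/mL: ≥ 16 μg/mL — resistant
Tetracycline 0.5 μg/mL: in 0.5–1 μg/mL — Intermediate
Fosfomycin 33 mm: ≥ 30 mm → Susceptible
Levofloxacin: 11 mm is ≤ 11 mm ⇒ R
Piperacillin-tazobactam (256 μg/mL) ≥ 64 μg/mL ⇒ Resistant

R, R, R, R, I, S, R, R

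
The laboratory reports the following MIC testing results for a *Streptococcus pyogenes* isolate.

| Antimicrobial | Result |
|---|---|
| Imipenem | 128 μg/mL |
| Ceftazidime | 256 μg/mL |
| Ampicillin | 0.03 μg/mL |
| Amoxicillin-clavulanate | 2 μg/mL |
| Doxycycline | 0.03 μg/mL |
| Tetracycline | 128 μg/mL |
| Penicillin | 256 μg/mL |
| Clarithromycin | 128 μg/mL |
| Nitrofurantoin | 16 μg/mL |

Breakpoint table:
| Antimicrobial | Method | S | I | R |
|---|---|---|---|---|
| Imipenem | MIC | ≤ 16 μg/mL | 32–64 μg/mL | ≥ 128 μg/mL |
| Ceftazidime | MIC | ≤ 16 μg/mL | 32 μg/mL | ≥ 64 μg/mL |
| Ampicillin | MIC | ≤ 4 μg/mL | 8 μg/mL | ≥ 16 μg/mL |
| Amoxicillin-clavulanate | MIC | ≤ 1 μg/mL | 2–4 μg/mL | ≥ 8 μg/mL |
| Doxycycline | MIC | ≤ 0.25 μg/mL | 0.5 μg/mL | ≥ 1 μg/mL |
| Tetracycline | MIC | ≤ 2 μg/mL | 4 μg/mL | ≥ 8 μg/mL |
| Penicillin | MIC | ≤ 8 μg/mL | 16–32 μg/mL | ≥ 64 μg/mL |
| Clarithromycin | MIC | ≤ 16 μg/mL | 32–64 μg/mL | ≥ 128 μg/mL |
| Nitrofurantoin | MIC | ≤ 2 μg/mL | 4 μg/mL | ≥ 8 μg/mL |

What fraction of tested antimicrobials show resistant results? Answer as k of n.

6 of 9

Imipenem: 128 μg/mL is ≥ 128 μg/mL ⇒ Resistant
Ceftazidime: 256 μg/mL is ≥ 64 μg/mL → Resistant
Ampicillin (0.03 μg/mL) ≤ 4 μg/mL — S
Amoxicillin-clavulanate: 2 μg/mL is in 2–4 μg/mL — Intermediate
Doxycycline 0.03 μg/mL: ≤ 0.25 μg/mL ⇒ susceptible
Tetracycline: 128 μg/mL is ≥ 8 μg/mL — R
Penicillin: 256 μg/mL is ≥ 64 μg/mL ⇒ Resistant
Clarithromycin 128 μg/mL: ≥ 128 μg/mL ⇒ R
Nitrofurantoin (16 μg/mL) ≥ 8 μg/mL → Resistant
Resistant: 6/9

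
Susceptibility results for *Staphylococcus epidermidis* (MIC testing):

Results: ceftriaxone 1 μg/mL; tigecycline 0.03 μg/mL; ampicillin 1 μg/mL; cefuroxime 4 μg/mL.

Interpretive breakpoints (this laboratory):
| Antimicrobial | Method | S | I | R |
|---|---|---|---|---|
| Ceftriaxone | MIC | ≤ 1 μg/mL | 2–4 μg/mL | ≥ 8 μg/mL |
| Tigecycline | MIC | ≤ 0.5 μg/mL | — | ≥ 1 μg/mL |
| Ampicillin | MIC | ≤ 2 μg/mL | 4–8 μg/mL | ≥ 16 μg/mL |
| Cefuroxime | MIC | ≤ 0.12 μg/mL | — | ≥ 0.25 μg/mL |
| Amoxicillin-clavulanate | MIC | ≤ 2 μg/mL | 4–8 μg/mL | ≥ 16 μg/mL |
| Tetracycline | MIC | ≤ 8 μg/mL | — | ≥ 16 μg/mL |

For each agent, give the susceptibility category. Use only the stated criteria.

S, S, S, R

Ceftriaxone (1 μg/mL) ≤ 1 μg/mL ⇒ susceptible
Tigecycline: 0.03 μg/mL is ≤ 0.5 μg/mL — susceptible
Ampicillin 1 μg/mL: ≤ 2 μg/mL ⇒ S
Cefuroxime 4 μg/mL: ≥ 0.25 μg/mL — R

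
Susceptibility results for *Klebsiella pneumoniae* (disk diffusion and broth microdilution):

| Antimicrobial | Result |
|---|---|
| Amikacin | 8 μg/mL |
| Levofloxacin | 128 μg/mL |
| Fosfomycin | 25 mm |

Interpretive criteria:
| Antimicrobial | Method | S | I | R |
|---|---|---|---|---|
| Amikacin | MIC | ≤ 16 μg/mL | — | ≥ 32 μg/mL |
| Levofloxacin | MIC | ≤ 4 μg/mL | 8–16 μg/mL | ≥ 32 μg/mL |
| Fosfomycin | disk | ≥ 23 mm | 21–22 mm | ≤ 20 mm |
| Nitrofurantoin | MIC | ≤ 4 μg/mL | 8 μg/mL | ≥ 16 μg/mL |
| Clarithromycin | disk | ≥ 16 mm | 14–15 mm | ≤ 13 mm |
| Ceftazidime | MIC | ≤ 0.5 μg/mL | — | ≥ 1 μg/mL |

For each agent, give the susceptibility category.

S, R, S

Amikacin: 8 μg/mL is ≤ 16 μg/mL — S
Levofloxacin: 128 μg/mL is ≥ 32 μg/mL — R
Fosfomycin (25 mm) ≥ 23 mm → Susceptible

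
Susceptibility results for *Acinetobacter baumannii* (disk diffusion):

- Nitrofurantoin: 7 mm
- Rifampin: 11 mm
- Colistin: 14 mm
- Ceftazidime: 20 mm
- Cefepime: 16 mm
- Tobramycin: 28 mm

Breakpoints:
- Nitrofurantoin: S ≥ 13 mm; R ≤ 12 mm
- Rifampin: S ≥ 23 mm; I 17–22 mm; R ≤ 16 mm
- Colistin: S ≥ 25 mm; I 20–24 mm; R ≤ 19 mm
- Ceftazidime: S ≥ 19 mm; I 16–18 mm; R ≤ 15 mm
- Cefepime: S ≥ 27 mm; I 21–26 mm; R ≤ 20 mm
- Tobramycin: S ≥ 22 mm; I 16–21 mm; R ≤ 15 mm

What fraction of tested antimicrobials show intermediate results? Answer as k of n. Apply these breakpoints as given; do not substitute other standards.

Nitrofurantoin: 7 mm is ≤ 12 mm → resistant
Rifampin (11 mm) ≤ 16 mm — resistant
Colistin 14 mm: ≤ 19 mm → resistant
Ceftazidime (20 mm) ≥ 19 mm → susceptible
Cefepime: 16 mm is ≤ 20 mm — Resistant
Tobramycin 28 mm: ≥ 22 mm — S
Intermediate: 0/6

0 of 6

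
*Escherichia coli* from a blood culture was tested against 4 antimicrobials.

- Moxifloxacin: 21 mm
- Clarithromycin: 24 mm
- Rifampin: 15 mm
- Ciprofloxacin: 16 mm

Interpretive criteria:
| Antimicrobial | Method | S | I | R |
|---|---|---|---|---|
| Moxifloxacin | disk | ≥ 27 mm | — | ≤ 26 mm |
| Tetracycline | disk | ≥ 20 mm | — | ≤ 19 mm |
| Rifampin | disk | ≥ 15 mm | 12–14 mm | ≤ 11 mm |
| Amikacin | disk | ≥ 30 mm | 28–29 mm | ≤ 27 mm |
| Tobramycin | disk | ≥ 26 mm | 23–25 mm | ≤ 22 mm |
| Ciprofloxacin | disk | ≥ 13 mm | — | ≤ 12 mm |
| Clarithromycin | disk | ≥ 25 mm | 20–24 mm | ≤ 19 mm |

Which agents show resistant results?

moxifloxacin

Moxifloxacin: 21 mm is ≤ 26 mm ⇒ resistant
Clarithromycin: 24 mm is in 20–24 mm — intermediate
Rifampin 15 mm: ≥ 15 mm — S
Ciprofloxacin: 16 mm is ≥ 13 mm ⇒ susceptible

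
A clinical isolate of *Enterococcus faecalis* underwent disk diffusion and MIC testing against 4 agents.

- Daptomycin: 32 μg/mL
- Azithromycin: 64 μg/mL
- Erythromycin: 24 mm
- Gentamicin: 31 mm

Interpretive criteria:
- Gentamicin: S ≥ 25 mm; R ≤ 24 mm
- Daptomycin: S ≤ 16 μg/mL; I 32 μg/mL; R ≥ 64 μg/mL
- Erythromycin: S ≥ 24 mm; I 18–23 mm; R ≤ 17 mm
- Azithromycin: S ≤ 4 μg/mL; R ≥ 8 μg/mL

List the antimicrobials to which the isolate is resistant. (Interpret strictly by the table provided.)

azithromycin

Daptomycin: 32 μg/mL is = 32 μg/mL ⇒ Intermediate
Azithromycin (64 μg/mL) ≥ 8 μg/mL → R
Erythromycin (24 mm) ≥ 24 mm — S
Gentamicin (31 mm) ≥ 25 mm → Susceptible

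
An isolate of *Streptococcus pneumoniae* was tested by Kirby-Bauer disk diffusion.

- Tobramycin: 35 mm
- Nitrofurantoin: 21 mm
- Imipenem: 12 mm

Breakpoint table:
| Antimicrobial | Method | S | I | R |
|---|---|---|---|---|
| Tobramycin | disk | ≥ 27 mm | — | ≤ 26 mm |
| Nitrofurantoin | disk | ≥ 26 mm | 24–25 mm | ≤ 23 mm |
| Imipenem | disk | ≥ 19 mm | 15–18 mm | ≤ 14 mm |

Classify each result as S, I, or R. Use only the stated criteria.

Tobramycin 35 mm: ≥ 27 mm ⇒ Susceptible
Nitrofurantoin 21 mm: ≤ 23 mm — R
Imipenem: 12 mm is ≤ 14 mm → resistant

S, R, R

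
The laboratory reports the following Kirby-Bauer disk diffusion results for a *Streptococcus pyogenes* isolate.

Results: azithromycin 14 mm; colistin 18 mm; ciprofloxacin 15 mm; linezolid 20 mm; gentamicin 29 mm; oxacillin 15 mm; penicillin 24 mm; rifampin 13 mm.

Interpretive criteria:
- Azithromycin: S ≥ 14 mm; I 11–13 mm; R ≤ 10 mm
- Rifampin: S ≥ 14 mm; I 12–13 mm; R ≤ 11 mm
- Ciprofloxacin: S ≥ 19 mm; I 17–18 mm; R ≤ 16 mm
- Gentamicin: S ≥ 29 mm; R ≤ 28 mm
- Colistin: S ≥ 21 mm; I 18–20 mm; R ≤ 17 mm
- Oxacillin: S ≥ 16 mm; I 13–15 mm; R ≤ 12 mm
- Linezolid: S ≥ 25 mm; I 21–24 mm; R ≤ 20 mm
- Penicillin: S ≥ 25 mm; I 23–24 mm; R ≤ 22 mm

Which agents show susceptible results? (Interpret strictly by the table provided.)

Azithromycin (14 mm) ≥ 14 mm — Susceptible
Colistin 18 mm: in 18–20 mm ⇒ I
Ciprofloxacin (15 mm) ≤ 16 mm — R
Linezolid 20 mm: ≤ 20 mm → Resistant
Gentamicin (29 mm) ≥ 29 mm ⇒ S
Oxacillin: 15 mm is in 13–15 mm — I
Penicillin (24 mm) in 23–24 mm → intermediate
Rifampin (13 mm) in 12–13 mm → intermediate

azithromycin, gentamicin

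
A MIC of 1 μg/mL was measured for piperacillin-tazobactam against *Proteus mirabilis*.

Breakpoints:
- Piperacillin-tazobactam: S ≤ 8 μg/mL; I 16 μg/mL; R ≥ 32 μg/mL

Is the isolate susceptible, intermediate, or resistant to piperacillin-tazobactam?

S

Piperacillin-tazobactam: 1 μg/mL is ≤ 8 μg/mL — Susceptible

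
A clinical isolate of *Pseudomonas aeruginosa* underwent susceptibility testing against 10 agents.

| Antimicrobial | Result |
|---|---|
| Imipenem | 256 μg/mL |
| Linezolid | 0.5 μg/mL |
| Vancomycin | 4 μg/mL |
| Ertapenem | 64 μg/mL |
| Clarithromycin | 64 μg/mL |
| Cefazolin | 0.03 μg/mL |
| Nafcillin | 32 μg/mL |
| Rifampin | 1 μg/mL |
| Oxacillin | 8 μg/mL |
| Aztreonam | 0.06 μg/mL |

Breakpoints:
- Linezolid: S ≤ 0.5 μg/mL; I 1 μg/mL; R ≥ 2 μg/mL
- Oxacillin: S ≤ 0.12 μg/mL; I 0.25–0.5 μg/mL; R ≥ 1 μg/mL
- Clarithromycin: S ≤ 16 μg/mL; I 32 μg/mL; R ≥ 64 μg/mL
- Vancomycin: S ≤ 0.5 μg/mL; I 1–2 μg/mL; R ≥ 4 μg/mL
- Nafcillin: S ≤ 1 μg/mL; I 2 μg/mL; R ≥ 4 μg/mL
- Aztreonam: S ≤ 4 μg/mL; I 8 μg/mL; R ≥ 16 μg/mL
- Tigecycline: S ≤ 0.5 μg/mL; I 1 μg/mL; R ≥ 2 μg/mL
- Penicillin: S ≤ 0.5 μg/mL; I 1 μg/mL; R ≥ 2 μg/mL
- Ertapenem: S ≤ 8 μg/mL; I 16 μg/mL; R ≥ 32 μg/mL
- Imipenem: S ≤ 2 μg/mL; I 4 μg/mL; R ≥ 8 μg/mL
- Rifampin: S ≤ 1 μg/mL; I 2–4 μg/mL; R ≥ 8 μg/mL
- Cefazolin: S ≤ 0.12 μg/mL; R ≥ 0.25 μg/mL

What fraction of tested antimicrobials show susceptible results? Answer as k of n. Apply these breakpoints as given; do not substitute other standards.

4 of 10

Imipenem: 256 μg/mL is ≥ 8 μg/mL — Resistant
Linezolid (0.5 μg/mL) ≤ 0.5 μg/mL ⇒ S
Vancomycin 4 μg/mL: ≥ 4 μg/mL → resistant
Ertapenem: 64 μg/mL is ≥ 32 μg/mL → Resistant
Clarithromycin 64 μg/mL: ≥ 64 μg/mL → resistant
Cefazolin: 0.03 μg/mL is ≤ 0.12 μg/mL ⇒ Susceptible
Nafcillin 32 μg/mL: ≥ 4 μg/mL — Resistant
Rifampin (1 μg/mL) ≤ 1 μg/mL ⇒ susceptible
Oxacillin (8 μg/mL) ≥ 1 μg/mL — R
Aztreonam 0.06 μg/mL: ≤ 4 μg/mL ⇒ S
Susceptible: 4/10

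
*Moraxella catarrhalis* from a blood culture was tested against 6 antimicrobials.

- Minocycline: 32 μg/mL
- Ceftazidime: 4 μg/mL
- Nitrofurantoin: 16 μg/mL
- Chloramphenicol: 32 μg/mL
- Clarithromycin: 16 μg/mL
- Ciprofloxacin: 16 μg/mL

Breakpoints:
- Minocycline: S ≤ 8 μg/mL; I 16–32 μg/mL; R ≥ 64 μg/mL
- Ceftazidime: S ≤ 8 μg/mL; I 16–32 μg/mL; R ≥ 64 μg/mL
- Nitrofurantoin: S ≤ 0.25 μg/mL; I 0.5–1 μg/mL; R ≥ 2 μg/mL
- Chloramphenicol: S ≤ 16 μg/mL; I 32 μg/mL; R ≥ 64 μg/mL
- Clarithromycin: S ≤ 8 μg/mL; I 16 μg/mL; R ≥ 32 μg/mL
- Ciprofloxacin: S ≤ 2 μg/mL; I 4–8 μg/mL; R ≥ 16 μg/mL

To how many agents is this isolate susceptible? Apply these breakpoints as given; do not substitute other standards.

Minocycline 32 μg/mL: in 16–32 μg/mL — intermediate
Ceftazidime: 4 μg/mL is ≤ 8 μg/mL → Susceptible
Nitrofurantoin: 16 μg/mL is ≥ 2 μg/mL ⇒ resistant
Chloramphenicol 32 μg/mL: = 32 μg/mL → I
Clarithromycin 16 μg/mL: = 16 μg/mL ⇒ Intermediate
Ciprofloxacin: 16 μg/mL is ≥ 16 μg/mL → R
Susceptible: 1

1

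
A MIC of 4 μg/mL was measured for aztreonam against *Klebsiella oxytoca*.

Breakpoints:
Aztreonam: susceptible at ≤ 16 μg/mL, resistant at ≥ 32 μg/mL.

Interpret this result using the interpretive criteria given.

Susceptible

Aztreonam (4 μg/mL) ≤ 16 μg/mL ⇒ Susceptible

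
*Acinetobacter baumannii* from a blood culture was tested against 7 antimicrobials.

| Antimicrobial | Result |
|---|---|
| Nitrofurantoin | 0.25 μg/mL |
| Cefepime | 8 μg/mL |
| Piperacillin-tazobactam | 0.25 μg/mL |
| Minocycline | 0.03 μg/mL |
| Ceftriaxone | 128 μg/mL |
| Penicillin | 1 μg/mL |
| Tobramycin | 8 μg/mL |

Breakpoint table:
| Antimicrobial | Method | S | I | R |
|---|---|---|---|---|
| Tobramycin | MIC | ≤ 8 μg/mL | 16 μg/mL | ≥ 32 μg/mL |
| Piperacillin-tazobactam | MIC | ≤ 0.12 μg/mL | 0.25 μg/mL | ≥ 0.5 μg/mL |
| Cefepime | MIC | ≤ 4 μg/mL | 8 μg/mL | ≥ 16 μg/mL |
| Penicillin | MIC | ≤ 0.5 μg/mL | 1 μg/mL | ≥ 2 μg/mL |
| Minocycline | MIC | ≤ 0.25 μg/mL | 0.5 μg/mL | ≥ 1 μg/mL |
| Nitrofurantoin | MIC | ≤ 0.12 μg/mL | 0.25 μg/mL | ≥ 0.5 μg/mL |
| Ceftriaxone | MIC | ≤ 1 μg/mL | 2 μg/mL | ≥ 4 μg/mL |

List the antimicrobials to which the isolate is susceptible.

minocycline, tobramycin

Nitrofurantoin (0.25 μg/mL) = 0.25 μg/mL — I
Cefepime (8 μg/mL) = 8 μg/mL → I
Piperacillin-tazobactam (0.25 μg/mL) = 0.25 μg/mL — Intermediate
Minocycline (0.03 μg/mL) ≤ 0.25 μg/mL → susceptible
Ceftriaxone (128 μg/mL) ≥ 4 μg/mL — R
Penicillin 1 μg/mL: = 1 μg/mL ⇒ I
Tobramycin 8 μg/mL: ≤ 8 μg/mL → S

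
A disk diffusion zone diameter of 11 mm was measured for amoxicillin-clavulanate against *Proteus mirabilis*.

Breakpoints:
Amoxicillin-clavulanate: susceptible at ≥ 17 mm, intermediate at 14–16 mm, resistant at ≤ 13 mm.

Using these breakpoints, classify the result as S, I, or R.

R

Amoxicillin-clavulanate 11 mm: ≤ 13 mm ⇒ Resistant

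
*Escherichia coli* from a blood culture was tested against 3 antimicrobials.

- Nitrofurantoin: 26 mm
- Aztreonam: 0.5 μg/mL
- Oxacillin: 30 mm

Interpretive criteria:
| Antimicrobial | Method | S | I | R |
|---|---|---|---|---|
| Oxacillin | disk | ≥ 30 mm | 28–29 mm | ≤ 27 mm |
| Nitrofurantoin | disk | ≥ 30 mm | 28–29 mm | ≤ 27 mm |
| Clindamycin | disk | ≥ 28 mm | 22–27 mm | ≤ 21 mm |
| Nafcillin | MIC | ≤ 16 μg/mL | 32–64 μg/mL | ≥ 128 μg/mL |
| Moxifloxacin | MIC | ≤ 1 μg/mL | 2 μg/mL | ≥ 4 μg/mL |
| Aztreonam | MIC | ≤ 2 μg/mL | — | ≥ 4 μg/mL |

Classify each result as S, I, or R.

Nitrofurantoin: 26 mm is ≤ 27 mm ⇒ R
Aztreonam: 0.5 μg/mL is ≤ 2 μg/mL — susceptible
Oxacillin: 30 mm is ≥ 30 mm — S

R, S, S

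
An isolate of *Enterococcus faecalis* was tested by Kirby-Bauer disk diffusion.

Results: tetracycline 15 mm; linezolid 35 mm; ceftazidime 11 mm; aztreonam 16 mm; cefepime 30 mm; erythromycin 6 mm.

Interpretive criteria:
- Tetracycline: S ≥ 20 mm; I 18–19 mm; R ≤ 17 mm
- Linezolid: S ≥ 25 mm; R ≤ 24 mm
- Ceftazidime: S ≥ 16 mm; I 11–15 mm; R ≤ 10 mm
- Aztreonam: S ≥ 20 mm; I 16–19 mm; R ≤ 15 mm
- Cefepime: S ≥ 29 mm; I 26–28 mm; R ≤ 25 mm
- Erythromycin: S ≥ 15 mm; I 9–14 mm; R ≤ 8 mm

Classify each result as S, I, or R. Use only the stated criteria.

Tetracycline 15 mm: ≤ 17 mm ⇒ Resistant
Linezolid 35 mm: ≥ 25 mm — susceptible
Ceftazidime: 11 mm is in 11–15 mm — I
Aztreonam 16 mm: in 16–19 mm → I
Cefepime (30 mm) ≥ 29 mm — S
Erythromycin (6 mm) ≤ 8 mm ⇒ resistant

R, S, I, I, S, R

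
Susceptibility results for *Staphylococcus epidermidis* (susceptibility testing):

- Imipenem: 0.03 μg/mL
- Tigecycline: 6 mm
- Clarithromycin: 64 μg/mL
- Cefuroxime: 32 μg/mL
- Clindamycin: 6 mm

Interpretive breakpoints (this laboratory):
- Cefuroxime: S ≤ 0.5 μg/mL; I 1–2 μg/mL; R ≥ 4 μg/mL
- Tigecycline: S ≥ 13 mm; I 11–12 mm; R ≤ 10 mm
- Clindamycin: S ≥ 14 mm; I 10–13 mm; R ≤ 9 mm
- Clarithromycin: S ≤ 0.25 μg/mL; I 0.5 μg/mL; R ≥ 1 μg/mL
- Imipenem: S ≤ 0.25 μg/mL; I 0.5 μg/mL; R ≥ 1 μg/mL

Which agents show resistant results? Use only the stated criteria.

Imipenem: 0.03 μg/mL is ≤ 0.25 μg/mL — S
Tigecycline (6 mm) ≤ 10 mm — R
Clarithromycin (64 μg/mL) ≥ 1 μg/mL → R
Cefuroxime (32 μg/mL) ≥ 4 μg/mL — Resistant
Clindamycin 6 mm: ≤ 9 mm → resistant

tigecycline, clarithromycin, cefuroxime, clindamycin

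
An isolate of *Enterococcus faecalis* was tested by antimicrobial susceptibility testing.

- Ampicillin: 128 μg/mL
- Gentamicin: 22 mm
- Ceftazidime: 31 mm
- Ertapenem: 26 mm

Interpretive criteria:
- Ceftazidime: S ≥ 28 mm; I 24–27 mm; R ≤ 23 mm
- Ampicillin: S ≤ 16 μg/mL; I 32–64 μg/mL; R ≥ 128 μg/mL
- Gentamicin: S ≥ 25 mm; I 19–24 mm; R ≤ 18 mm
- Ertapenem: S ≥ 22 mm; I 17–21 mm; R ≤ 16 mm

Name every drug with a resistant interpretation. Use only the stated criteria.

Ampicillin (128 μg/mL) ≥ 128 μg/mL — resistant
Gentamicin (22 mm) in 19–24 mm ⇒ Intermediate
Ceftazidime (31 mm) ≥ 28 mm ⇒ S
Ertapenem: 26 mm is ≥ 22 mm → S

ampicillin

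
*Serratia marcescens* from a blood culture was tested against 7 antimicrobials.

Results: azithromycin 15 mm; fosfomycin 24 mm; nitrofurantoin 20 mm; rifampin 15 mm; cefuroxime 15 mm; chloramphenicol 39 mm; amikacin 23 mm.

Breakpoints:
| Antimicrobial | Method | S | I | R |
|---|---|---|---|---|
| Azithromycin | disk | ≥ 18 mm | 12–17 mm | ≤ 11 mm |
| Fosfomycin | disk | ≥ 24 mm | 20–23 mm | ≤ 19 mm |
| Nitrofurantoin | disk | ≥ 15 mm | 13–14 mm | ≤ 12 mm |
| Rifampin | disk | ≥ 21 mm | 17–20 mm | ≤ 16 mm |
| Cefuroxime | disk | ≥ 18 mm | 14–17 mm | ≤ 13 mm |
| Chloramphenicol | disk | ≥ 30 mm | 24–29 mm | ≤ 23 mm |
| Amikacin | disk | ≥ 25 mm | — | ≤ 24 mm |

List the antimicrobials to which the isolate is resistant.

Azithromycin 15 mm: in 12–17 mm → Intermediate
Fosfomycin 24 mm: ≥ 24 mm — Susceptible
Nitrofurantoin (20 mm) ≥ 15 mm → S
Rifampin (15 mm) ≤ 16 mm — resistant
Cefuroxime: 15 mm is in 14–17 mm — Intermediate
Chloramphenicol (39 mm) ≥ 30 mm ⇒ Susceptible
Amikacin (23 mm) ≤ 24 mm ⇒ R

rifampin, amikacin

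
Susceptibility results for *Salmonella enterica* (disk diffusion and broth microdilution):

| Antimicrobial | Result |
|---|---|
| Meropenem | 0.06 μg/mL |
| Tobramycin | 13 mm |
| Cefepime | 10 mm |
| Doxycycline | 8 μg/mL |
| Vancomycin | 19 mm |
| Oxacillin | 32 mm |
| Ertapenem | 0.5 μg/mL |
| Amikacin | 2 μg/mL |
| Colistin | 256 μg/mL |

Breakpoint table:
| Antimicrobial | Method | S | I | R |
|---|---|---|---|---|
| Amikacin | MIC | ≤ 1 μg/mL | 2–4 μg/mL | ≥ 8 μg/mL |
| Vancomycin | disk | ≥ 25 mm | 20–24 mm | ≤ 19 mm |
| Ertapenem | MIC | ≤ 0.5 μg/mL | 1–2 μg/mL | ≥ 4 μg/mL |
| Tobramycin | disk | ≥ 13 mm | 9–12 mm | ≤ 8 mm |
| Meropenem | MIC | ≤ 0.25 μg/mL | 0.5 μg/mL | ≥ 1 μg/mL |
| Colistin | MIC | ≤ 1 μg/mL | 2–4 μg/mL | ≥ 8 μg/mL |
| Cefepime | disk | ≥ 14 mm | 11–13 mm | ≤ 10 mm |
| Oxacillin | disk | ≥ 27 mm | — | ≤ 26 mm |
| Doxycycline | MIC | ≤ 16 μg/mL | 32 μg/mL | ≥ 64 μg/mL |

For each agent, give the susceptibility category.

Meropenem (0.06 μg/mL) ≤ 0.25 μg/mL — S
Tobramycin 13 mm: ≥ 13 mm ⇒ Susceptible
Cefepime 10 mm: ≤ 10 mm → Resistant
Doxycycline: 8 μg/mL is ≤ 16 μg/mL → Susceptible
Vancomycin: 19 mm is ≤ 19 mm → resistant
Oxacillin 32 mm: ≥ 27 mm — Susceptible
Ertapenem (0.5 μg/mL) ≤ 0.5 μg/mL → Susceptible
Amikacin 2 μg/mL: in 2–4 μg/mL — I
Colistin 256 μg/mL: ≥ 8 μg/mL — resistant

S, S, R, S, R, S, S, I, R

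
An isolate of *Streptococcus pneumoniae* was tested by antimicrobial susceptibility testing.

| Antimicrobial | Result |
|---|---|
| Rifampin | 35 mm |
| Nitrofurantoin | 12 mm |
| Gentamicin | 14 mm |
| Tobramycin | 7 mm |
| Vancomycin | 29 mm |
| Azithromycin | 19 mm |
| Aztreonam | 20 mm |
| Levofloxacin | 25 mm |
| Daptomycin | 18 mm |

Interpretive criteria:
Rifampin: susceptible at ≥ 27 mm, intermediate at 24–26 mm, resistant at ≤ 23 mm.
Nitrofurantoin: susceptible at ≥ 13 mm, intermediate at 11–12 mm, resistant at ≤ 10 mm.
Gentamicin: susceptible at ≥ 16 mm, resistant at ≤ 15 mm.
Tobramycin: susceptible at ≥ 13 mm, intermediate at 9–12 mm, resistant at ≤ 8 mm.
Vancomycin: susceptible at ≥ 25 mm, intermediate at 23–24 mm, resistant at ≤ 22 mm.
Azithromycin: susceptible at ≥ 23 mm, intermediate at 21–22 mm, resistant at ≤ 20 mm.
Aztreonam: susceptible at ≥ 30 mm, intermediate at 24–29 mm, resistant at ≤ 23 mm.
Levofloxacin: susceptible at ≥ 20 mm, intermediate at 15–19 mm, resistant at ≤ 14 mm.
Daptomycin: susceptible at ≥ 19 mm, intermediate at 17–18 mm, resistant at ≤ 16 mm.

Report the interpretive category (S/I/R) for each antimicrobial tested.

Rifampin: 35 mm is ≥ 27 mm → Susceptible
Nitrofurantoin: 12 mm is in 11–12 mm → intermediate
Gentamicin 14 mm: ≤ 15 mm ⇒ R
Tobramycin 7 mm: ≤ 8 mm ⇒ R
Vancomycin: 29 mm is ≥ 25 mm — S
Azithromycin (19 mm) ≤ 20 mm ⇒ resistant
Aztreonam 20 mm: ≤ 23 mm → Resistant
Levofloxacin 25 mm: ≥ 20 mm — Susceptible
Daptomycin: 18 mm is in 17–18 mm — intermediate

S, I, R, R, S, R, R, S, I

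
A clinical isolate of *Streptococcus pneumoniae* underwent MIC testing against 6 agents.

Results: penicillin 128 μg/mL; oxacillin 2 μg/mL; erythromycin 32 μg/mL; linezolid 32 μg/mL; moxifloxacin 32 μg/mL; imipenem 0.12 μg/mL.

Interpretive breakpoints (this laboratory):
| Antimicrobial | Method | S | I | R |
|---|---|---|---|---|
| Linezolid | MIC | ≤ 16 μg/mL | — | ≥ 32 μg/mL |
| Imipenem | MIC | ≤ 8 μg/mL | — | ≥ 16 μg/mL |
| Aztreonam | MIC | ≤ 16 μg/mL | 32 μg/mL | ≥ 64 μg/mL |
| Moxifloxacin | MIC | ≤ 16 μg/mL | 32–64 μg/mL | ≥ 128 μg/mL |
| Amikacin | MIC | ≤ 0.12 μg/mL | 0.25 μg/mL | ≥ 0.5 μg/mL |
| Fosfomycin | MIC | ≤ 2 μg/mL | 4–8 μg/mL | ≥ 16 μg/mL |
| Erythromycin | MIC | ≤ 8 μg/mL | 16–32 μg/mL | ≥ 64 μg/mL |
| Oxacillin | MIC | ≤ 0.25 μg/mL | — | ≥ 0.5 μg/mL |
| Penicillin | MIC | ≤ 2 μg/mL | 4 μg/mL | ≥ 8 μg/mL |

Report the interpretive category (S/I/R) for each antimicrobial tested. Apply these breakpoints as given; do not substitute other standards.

R, R, I, R, I, S

Penicillin: 128 μg/mL is ≥ 8 μg/mL ⇒ R
Oxacillin: 2 μg/mL is ≥ 0.5 μg/mL — R
Erythromycin 32 μg/mL: in 16–32 μg/mL ⇒ I
Linezolid (32 μg/mL) ≥ 32 μg/mL ⇒ R
Moxifloxacin 32 μg/mL: in 32–64 μg/mL ⇒ intermediate
Imipenem: 0.12 μg/mL is ≤ 8 μg/mL → S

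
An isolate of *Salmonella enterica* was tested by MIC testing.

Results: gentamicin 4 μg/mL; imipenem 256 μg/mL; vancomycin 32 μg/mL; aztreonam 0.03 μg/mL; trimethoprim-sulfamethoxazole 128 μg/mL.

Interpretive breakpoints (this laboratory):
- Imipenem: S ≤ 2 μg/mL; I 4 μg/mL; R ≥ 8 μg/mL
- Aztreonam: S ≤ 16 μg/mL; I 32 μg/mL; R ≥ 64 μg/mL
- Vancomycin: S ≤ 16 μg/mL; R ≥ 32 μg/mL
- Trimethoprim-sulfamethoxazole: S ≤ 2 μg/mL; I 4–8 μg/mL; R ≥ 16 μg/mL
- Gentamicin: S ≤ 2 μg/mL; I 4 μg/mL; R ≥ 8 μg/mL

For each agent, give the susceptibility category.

Gentamicin: 4 μg/mL is = 4 μg/mL ⇒ Intermediate
Imipenem 256 μg/mL: ≥ 8 μg/mL → resistant
Vancomycin 32 μg/mL: ≥ 32 μg/mL ⇒ Resistant
Aztreonam (0.03 μg/mL) ≤ 16 μg/mL — Susceptible
Trimethoprim-sulfamethoxazole: 128 μg/mL is ≥ 16 μg/mL ⇒ resistant

I, R, R, S, R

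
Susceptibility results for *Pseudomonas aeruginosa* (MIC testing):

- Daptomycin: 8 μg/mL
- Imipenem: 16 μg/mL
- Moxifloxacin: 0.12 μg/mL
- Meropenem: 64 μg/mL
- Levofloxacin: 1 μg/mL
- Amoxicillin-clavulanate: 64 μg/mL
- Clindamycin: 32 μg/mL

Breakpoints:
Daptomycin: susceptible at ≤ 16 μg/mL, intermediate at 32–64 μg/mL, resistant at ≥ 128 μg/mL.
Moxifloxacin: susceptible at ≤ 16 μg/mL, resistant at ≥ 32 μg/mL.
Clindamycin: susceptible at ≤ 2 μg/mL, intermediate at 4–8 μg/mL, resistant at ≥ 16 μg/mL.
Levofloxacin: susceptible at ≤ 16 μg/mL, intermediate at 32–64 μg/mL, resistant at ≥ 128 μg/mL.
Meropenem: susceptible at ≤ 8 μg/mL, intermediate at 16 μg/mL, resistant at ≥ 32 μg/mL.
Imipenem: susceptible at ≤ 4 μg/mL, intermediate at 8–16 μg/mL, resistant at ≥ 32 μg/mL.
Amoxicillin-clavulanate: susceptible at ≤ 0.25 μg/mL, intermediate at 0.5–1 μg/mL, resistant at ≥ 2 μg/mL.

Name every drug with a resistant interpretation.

meropenem, amoxicillin-clavulanate, clindamycin

Daptomycin (8 μg/mL) ≤ 16 μg/mL ⇒ S
Imipenem 16 μg/mL: in 8–16 μg/mL ⇒ Intermediate
Moxifloxacin 0.12 μg/mL: ≤ 16 μg/mL — S
Meropenem: 64 μg/mL is ≥ 32 μg/mL → R
Levofloxacin: 1 μg/mL is ≤ 16 μg/mL ⇒ Susceptible
Amoxicillin-clavulanate (64 μg/mL) ≥ 2 μg/mL — Resistant
Clindamycin 32 μg/mL: ≥ 16 μg/mL ⇒ resistant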